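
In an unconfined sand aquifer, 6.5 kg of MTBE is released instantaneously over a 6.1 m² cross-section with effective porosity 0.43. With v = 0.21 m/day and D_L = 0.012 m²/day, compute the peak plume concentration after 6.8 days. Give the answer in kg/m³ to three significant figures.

2.45 kg/m³

The peak of an instantaneous 1D plume sits at x = vt; there the Gaussian factor is 1 and C_max = M/(n_e·A·√(4πDt)), where n_e·A is the pore area the mass is dissolved in.
√(4πDt) = √(4π × 0.012 × 6.8) = 1.013 m, so C_max = 6.5/(0.43 × 6.1 × 1.013) = 2.45 kg/m³.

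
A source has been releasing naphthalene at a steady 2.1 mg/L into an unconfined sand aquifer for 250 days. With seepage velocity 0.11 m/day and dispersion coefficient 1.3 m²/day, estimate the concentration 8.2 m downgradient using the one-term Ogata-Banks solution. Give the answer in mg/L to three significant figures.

1.63 mg/L

For a continuous step input, C/C₀ ≈ ½·erfc((x−vt)/(2√(Dt))).
vt = 0.11 × 250 = 27.5 m and 2√(Dt) = 2√(1.3 × 250) = 36.06 m.
Argument (x−vt)/(2√(Dt)) = (8.2 − 27.5)/36.06 = -0.5352; ½·erfc(-0.5352) = 0.7754.
C = 2.1 × 0.7754 = 1.63 mg/L.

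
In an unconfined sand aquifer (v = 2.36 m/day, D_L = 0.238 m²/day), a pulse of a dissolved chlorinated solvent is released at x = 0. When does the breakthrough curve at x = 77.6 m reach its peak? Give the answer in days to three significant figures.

32.8 days

For the 1D instantaneous-source solution, setting ∂C/∂t = 0 at fixed x gives v²t² + 2Dt − x² = 0, so t = (√(D² + v²x²) − D)/v².
√(D² + v²x²) = √(0.238² + 2.36² × 77.6²) = 183.1; v² = 5.5696.
t = (183.1 − 0.238)/5.5696 = 32.8 days (vs. the pure-advection estimate x/v = 32.9 d).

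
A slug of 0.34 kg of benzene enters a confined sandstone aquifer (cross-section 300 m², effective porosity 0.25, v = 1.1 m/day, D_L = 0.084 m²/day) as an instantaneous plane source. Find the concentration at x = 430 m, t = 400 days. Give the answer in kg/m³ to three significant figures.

0.000105 kg/m³

For an instantaneous plane source, C(x,t) = M/(n_e·A·√(4πDt)) · exp(−(x−vt)²/(4Dt)), with n_e·A the pore (flow) area.
Plume center vt = 1.1 × 400 = 440 m, so the well at 430 m is 10 m upgradient of the peak.
√(4πDt) = 20.55 m, giving peak height M/(n_e·A·√(4πDt)) = 0.34/(0.25 × 300 × 20.55) = 0.0002206 kg/m³.
(x−vt)²/(4Dt) = (-10)²/(4 × 0.084 × 400) = 0.7440; exp(−0.7440) = 0.4752.
C = 0.0002206 × 0.4752 = 0.000105 kg/m³.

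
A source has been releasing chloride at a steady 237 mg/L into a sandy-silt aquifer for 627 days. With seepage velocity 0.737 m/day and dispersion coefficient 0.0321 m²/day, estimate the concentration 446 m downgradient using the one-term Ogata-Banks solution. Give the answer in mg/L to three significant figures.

For a continuous step input, C/C₀ ≈ ½·erfc((x−vt)/(2√(Dt))).
vt = 0.737 × 627 = 462.099 m and 2√(Dt) = 2√(0.0321 × 627) = 8.973 m.
Argument (x−vt)/(2√(Dt)) = (446 − 462.099)/8.973 = -1.794; ½·erfc(-1.794) = 0.9944.
C = 237 × 0.9944 = 236 mg/L.

236 mg/L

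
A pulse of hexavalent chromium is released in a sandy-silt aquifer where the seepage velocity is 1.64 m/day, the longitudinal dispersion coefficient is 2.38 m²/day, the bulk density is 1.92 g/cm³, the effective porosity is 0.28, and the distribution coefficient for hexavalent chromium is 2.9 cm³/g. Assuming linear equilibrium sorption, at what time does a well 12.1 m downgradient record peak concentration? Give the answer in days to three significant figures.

Retardation factor R = 1 + ρ_b·K_d/n = 1 + 1.92 × 2.9/0.28 = 20.89.
Sorption retards both mechanisms: v_R = v/R = 0.07851 m/day, D_R = D/R = 0.1139 m²/day.
Peak time from v_R²t² + 2D_R t − x² = 0: t = (√(D_R² + v_R²x²) − D_R)/v_R².
√(D_R² + v_R²x²) = √(0.1139² + 0.07851² × 12.1²) = 0.9568; v_R² = 0.006164.
t = (0.9568 − 0.1139)/0.006164 = 137 days.

137 days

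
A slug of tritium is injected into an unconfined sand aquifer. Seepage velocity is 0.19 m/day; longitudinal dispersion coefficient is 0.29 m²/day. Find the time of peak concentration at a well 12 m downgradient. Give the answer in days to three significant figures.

For the 1D instantaneous-source solution, setting ∂C/∂t = 0 at fixed x gives v²t² + 2Dt − x² = 0, so t = (√(D² + v²x²) − D)/v².
√(D² + v²x²) = √(0.29² + 0.19² × 12²) = 2.298; v² = 0.0361.
t = (2.298 − 0.29)/0.0361 = 55.6 days (vs. the pure-advection estimate x/v = 63.2 d).

55.6 days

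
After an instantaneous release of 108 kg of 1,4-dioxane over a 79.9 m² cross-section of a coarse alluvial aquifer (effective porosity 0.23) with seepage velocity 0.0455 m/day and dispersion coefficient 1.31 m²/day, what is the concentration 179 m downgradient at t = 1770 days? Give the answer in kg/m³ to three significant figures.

0.0121 kg/m³

For an instantaneous plane source, C(x,t) = M/(n_e·A·√(4πDt)) · exp(−(x−vt)²/(4Dt)), with n_e·A the pore (flow) area.
Plume center vt = 0.0455 × 1770 = 80.535 m, so the well at 179 m is 98.465 m downgradient of the peak.
√(4πDt) = 170.7 m, giving peak height M/(n_e·A·√(4πDt)) = 108/(0.23 × 79.9 × 170.7) = 0.03443 kg/m³.
(x−vt)²/(4Dt) = (98.465)²/(4 × 1.31 × 1770) = 1.045; exp(−1.045) = 0.3517.
C = 0.03443 × 0.3517 = 0.0121 kg/m³.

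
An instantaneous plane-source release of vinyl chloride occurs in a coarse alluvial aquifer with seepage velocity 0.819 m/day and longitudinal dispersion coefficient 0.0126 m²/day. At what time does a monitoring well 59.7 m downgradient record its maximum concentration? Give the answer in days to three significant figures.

72.9 days

For the 1D instantaneous-source solution, setting ∂C/∂t = 0 at fixed x gives v²t² + 2Dt − x² = 0, so t = (√(D² + v²x²) − D)/v².
√(D² + v²x²) = √(0.0126² + 0.819² × 59.7²) = 48.89; v² = 0.670761.
t = (48.89 − 0.0126)/0.670761 = 72.9 days (vs. the pure-advection estimate x/v = 72.9 d).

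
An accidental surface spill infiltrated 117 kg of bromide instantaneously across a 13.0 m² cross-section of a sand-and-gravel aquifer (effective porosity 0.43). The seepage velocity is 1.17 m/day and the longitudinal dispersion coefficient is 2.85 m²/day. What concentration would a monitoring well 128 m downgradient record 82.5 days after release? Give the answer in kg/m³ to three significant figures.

For an instantaneous plane source, C(x,t) = M/(n_e·A·√(4πDt)) · exp(−(x−vt)²/(4Dt)), with n_e·A the pore (flow) area.
Plume center vt = 1.17 × 82.5 = 96.525 m, so the well at 128 m is 31.475 m downgradient of the peak.
√(4πDt) = 54.36 m, giving peak height M/(n_e·A·√(4πDt)) = 117/(0.43 × 13.0 × 54.36) = 0.3850 kg/m³.
(x−vt)²/(4Dt) = (31.475)²/(4 × 2.85 × 82.5) = 1.053; exp(−1.053) = 0.3489.
C = 0.3850 × 0.3489 = 0.134 kg/m³.

0.134 kg/m³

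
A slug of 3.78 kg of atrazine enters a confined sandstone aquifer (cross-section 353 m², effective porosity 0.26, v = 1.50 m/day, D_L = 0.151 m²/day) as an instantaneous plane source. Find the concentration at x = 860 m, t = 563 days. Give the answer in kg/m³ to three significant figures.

0.000622 kg/m³

For an instantaneous plane source, C(x,t) = M/(n_e·A·√(4πDt)) · exp(−(x−vt)²/(4Dt)), with n_e·A the pore (flow) area.
Plume center vt = 1.50 × 563 = 844.5 m, so the well at 860 m is 15.5 m downgradient of the peak.
√(4πDt) = 32.68 m, giving peak height M/(n_e·A·√(4πDt)) = 3.78/(0.26 × 353 × 32.68) = 0.001260 kg/m³.
(x−vt)²/(4Dt) = (15.5)²/(4 × 0.151 × 563) = 0.7065; exp(−0.7065) = 0.4934.
C = 0.001260 × 0.4934 = 0.000622 kg/m³.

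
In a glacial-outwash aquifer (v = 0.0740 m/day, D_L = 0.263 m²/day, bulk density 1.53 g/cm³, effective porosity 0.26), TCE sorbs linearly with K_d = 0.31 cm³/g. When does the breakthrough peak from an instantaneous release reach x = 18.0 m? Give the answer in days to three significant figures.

565 days

Retardation factor R = 1 + ρ_b·K_d/n = 1 + 1.53 × 0.31/0.26 = 2.824.
Sorption retards both mechanisms: v_R = v/R = 0.02620 m/day, D_R = D/R = 0.09313 m²/day.
Peak time from v_R²t² + 2D_R t − x² = 0: t = (√(D_R² + v_R²x²) − D_R)/v_R².
√(D_R² + v_R²x²) = √(0.09313² + 0.02620² × 18.0²) = 0.4807; v_R² = 0.0006864.
t = (0.4807 − 0.09313)/0.0006864 = 565 days.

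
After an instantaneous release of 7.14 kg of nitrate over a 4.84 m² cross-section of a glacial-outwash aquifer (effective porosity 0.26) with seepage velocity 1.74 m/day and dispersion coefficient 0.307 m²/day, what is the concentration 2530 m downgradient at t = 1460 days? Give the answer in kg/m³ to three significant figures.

0.0712 kg/m³

For an instantaneous plane source, C(x,t) = M/(n_e·A·√(4πDt)) · exp(−(x−vt)²/(4Dt)), with n_e·A the pore (flow) area.
Plume center vt = 1.74 × 1460 = 2540.4 m, so the well at 2530 m is 10.4 m upgradient of the peak.
√(4πDt) = 75.05 m, giving peak height M/(n_e·A·√(4πDt)) = 7.14/(0.26 × 4.84 × 75.05) = 0.07560 kg/m³.
(x−vt)²/(4Dt) = (-10.4)²/(4 × 0.307 × 1460) = 0.06033; exp(−0.06033) = 0.9415.
C = 0.07560 × 0.9415 = 0.0712 kg/m³.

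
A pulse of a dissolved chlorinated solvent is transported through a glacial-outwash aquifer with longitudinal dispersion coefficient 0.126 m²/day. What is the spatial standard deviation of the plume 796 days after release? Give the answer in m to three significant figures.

Dispersive spreading gives a Gaussian with σ² = 2Dt; advection only shifts the center.
σ = √(2 × 0.126 × 796) = 14.2 m.

14.2 m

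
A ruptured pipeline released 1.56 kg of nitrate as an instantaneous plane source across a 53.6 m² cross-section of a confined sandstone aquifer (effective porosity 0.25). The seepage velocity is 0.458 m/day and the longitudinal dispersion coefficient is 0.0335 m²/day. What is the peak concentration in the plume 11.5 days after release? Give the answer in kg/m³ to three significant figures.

0.0529 kg/m³

The peak of an instantaneous 1D plume sits at x = vt; there the Gaussian factor is 1 and C_max = M/(n_e·A·√(4πDt)), where n_e·A is the pore area the mass is dissolved in.
√(4πDt) = √(4π × 0.0335 × 11.5) = 2.200 m, so C_max = 1.56/(0.25 × 53.6 × 2.200) = 0.0529 kg/m³.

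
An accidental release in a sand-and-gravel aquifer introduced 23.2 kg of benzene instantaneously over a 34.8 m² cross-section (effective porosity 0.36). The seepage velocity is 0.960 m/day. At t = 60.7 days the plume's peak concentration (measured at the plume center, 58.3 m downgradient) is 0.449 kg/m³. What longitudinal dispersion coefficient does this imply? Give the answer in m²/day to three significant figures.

At the plume center C_max = M/(n_e·A·√(4πDt)), so D = M²/(4πt·(n_e·A·C_max)²).
n_e·A·C_max = 0.36 × 34.8 × 0.449 = 5.625 kg/m.
D = 23.2²/(4π × 60.7 × 5.625²) = 0.0223 m²/day.

0.0223 m²/day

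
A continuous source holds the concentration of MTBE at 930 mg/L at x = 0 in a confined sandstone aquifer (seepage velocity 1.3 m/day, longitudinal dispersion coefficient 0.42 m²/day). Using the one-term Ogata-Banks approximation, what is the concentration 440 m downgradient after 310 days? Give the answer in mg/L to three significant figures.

10.2 mg/L

For a continuous step input, C/C₀ ≈ ½·erfc((x−vt)/(2√(Dt))).
vt = 1.3 × 310 = 403 m and 2√(Dt) = 2√(0.42 × 310) = 22.82 m.
Argument (x−vt)/(2√(Dt)) = (440 − 403)/22.82 = 1.621; ½·erfc(1.621) = 0.01094.
C = 930 × 0.01094 = 10.2 mg/L.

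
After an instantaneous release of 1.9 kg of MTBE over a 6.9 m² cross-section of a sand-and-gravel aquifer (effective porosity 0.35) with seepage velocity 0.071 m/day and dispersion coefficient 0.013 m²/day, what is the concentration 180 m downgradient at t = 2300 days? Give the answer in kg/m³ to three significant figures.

0.00394 kg/m³

For an instantaneous plane source, C(x,t) = M/(n_e·A·√(4πDt)) · exp(−(x−vt)²/(4Dt)), with n_e·A the pore (flow) area.
Plume center vt = 0.071 × 2300 = 163.3 m, so the well at 180 m is 16.7 m downgradient of the peak.
√(4πDt) = 19.38 m, giving peak height M/(n_e·A·√(4πDt)) = 1.9/(0.35 × 6.9 × 19.38) = 0.04060 kg/m³.
(x−vt)²/(4Dt) = (16.7)²/(4 × 0.013 × 2300) = 2.332; exp(−2.332) = 0.09710.
C = 0.04060 × 0.09710 = 0.00394 kg/m³.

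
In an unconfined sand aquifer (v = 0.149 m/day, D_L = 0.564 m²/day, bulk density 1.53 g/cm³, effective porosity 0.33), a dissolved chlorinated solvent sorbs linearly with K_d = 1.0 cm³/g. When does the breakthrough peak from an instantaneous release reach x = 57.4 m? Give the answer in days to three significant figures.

2030 days

Retardation factor R = 1 + ρ_b·K_d/n = 1 + 1.53 × 1.0/0.33 = 5.636.
Sorption retards both mechanisms: v_R = v/R = 0.02644 m/day, D_R = D/R = 0.1001 m²/day.
Peak time from v_R²t² + 2D_R t − x² = 0: t = (√(D_R² + v_R²x²) − D_R)/v_R².
√(D_R² + v_R²x²) = √(0.1001² + 0.02644² × 57.4²) = 1.521; v_R² = 0.0006991.
t = (1.521 − 0.1001)/0.0006991 = 2030 days.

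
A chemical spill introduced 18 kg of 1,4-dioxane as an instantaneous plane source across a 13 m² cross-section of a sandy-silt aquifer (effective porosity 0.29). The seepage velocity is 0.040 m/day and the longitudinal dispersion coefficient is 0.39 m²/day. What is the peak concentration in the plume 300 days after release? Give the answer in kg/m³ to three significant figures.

The peak of an instantaneous 1D plume sits at x = vt; there the Gaussian factor is 1 and C_max = M/(n_e·A·√(4πDt)), where n_e·A is the pore area the mass is dissolved in.
√(4πDt) = √(4π × 0.39 × 300) = 38.34 m, so C_max = 18/(0.29 × 13 × 38.34) = 0.125 kg/m³.

0.125 kg/m³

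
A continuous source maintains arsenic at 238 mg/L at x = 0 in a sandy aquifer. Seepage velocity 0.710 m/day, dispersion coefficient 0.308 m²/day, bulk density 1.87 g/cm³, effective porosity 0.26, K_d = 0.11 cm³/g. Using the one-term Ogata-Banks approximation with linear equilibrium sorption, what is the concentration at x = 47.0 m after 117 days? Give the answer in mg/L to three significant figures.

110 mg/L

Retardation factor R = 1 + ρ_b·K_d/n = 1 + 1.87 × 0.11/0.26 = 1.791.
Sorption retards both mechanisms: v_R = v/R = 0.3964 m/day, D_R = D/R = 0.1720 m²/day.
v_R·t = 0.3964 × 117 = 46.3788 m; 2√(D_R t) = 8.972 m; argument = (47.0 − 46.3788)/8.972 = 0.06924.
C = C₀ × ½·erfc(0.06924) = 238 × 0.4610 = 110 mg/L.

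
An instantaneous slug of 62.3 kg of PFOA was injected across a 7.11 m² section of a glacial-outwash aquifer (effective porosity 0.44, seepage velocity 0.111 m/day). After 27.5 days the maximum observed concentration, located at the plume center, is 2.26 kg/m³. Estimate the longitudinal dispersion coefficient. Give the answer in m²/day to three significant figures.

At the plume center C_max = M/(n_e·A·√(4πDt)), so D = M²/(4πt·(n_e·A·C_max)²).
n_e·A·C_max = 0.44 × 7.11 × 2.26 = 7.070 kg/m.
D = 62.3²/(4π × 27.5 × 7.070²) = 0.225 m²/day.

0.225 m²/day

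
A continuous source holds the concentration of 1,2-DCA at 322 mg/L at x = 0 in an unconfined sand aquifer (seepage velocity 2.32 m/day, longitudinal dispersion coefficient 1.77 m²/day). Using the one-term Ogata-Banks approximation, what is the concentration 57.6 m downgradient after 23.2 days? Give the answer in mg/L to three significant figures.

For a continuous step input, C/C₀ ≈ ½·erfc((x−vt)/(2√(Dt))).
vt = 2.32 × 23.2 = 53.824 m and 2√(Dt) = 2√(1.77 × 23.2) = 12.82 m.
Argument (x−vt)/(2√(Dt)) = (57.6 − 53.824)/12.82 = 0.2945; ½·erfc(0.2945) = 0.3385.
C = 322 × 0.3385 = 109 mg/L.

109 mg/L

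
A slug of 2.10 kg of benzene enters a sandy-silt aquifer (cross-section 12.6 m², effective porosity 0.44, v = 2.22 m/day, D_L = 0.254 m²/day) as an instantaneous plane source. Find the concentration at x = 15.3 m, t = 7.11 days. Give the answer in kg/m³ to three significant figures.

0.0770 kg/m³

For an instantaneous plane source, C(x,t) = M/(n_e·A·√(4πDt)) · exp(−(x−vt)²/(4Dt)), with n_e·A the pore (flow) area.
Plume center vt = 2.22 × 7.11 = 15.7842 m, so the well at 15.3 m is 0.4842 m upgradient of the peak.
√(4πDt) = 4.764 m, giving peak height M/(n_e·A·√(4πDt)) = 2.10/(0.44 × 12.6 × 4.764) = 0.07951 kg/m³.
(x−vt)²/(4Dt) = (-0.4842)²/(4 × 0.254 × 7.11) = 0.03246; exp(−0.03246) = 0.9681.
C = 0.07951 × 0.9681 = 0.0770 kg/m³.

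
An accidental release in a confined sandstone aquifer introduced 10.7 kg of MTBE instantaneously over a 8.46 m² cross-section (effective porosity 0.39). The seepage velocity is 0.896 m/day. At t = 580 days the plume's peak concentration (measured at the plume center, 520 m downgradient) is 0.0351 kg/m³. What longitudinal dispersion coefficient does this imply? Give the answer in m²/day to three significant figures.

1.17 m²/day

At the plume center C_max = M/(n_e·A·√(4πDt)), so D = M²/(4πt·(n_e·A·C_max)²).
n_e·A·C_max = 0.39 × 8.46 × 0.0351 = 0.1158 kg/m.
D = 10.7²/(4π × 580 × 0.1158²) = 1.17 m²/day.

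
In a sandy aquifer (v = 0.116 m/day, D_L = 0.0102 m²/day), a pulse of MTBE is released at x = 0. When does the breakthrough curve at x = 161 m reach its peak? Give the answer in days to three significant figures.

For the 1D instantaneous-source solution, setting ∂C/∂t = 0 at fixed x gives v²t² + 2Dt − x² = 0, so t = (√(D² + v²x²) − D)/v².
√(D² + v²x²) = √(0.0102² + 0.116² × 161²) = 18.68; v² = 0.013456.
t = (18.68 − 0.0102)/0.013456 = 1390 days (vs. the pure-advection estimate x/v = 1390 d).

1390 days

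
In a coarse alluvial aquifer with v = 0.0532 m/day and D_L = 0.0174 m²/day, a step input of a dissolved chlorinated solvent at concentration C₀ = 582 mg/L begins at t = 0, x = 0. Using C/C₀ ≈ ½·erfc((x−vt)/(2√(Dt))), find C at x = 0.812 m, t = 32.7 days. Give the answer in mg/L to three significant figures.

For a continuous step input, C/C₀ ≈ ½·erfc((x−vt)/(2√(Dt))).
vt = 0.0532 × 32.7 = 1.73964 m and 2√(Dt) = 2√(0.0174 × 32.7) = 1.509 m.
Argument (x−vt)/(2√(Dt)) = (0.812 − 1.73964)/1.509 = -0.6147; ½·erfc(-0.6147) = 0.8077.
C = 582 × 0.8077 = 470 mg/L.

470 mg/L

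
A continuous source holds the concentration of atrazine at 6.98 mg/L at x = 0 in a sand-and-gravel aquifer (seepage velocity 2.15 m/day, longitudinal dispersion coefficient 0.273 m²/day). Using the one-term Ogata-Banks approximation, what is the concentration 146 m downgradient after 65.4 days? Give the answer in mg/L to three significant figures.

For a continuous step input, C/C₀ ≈ ½·erfc((x−vt)/(2√(Dt))).
vt = 2.15 × 65.4 = 140.61 m and 2√(Dt) = 2√(0.273 × 65.4) = 8.451 m.
Argument (x−vt)/(2√(Dt)) = (146 − 140.61)/8.451 = 0.6378; ½·erfc(0.6378) = 0.1835.
C = 6.98 × 0.1835 = 1.28 mg/L.

1.28 mg/L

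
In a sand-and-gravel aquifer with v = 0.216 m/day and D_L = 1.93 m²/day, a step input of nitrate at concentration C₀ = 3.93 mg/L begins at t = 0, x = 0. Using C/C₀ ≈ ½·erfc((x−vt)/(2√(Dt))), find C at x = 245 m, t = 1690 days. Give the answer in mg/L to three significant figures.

For a continuous step input, C/C₀ ≈ ½·erfc((x−vt)/(2√(Dt))).
vt = 0.216 × 1690 = 365.04 m and 2√(Dt) = 2√(1.93 × 1690) = 114.2 m.
Argument (x−vt)/(2√(Dt)) = (245 − 365.04)/114.2 = -1.051; ½·erfc(-1.051) = 0.9314.
C = 3.93 × 0.9314 = 3.66 mg/L.

3.66 mg/L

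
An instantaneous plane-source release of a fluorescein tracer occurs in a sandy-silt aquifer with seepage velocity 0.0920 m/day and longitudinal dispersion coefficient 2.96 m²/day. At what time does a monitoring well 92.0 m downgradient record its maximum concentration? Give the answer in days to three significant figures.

For the 1D instantaneous-source solution, setting ∂C/∂t = 0 at fixed x gives v²t² + 2Dt − x² = 0, so t = (√(D² + v²x²) − D)/v².
√(D² + v²x²) = √(2.96² + 0.0920² × 92.0²) = 8.967; v² = 0.008464.
t = (8.967 − 2.96)/0.008464 = 710 days (vs. the pure-advection estimate x/v = 1000 d).

710 days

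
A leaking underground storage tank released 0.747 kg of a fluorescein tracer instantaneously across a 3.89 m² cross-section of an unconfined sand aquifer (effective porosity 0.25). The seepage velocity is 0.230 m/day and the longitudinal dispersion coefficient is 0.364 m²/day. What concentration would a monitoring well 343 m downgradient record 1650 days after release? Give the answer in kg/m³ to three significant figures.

For an instantaneous plane source, C(x,t) = M/(n_e·A·√(4πDt)) · exp(−(x−vt)²/(4Dt)), with n_e·A the pore (flow) area.
Plume center vt = 0.230 × 1650 = 379.5 m, so the well at 343 m is 36.5 m upgradient of the peak.
√(4πDt) = 86.88 m, giving peak height M/(n_e·A·√(4πDt)) = 0.747/(0.25 × 3.89 × 86.88) = 0.008841 kg/m³.
(x−vt)²/(4Dt) = (-36.5)²/(4 × 0.364 × 1650) = 0.5545; exp(−0.5545) = 0.5744.
C = 0.008841 × 0.5744 = 0.00508 kg/m³.

0.00508 kg/m³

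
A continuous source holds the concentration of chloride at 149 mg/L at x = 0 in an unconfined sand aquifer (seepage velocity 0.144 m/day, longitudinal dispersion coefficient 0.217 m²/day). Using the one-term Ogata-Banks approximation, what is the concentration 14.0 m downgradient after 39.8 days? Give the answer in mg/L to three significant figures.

For a continuous step input, C/C₀ ≈ ½·erfc((x−vt)/(2√(Dt))).
vt = 0.144 × 39.8 = 5.7312 m and 2√(Dt) = 2√(0.217 × 39.8) = 5.878 m.
Argument (x−vt)/(2√(Dt)) = (14.0 − 5.7312)/5.878 = 1.407; ½·erfc(1.407) = 0.02331.
C = 149 × 0.02331 = 3.47 mg/L.

3.47 mg/L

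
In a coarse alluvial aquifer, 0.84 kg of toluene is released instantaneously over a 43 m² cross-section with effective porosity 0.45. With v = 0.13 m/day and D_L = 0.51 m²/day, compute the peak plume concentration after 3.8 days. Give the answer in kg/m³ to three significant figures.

The peak of an instantaneous 1D plume sits at x = vt; there the Gaussian factor is 1 and C_max = M/(n_e·A·√(4πDt)), where n_e·A is the pore area the mass is dissolved in.
√(4πDt) = √(4π × 0.51 × 3.8) = 4.935 m, so C_max = 0.84/(0.45 × 43 × 4.935) = 0.00880 kg/m³.

0.00880 kg/m³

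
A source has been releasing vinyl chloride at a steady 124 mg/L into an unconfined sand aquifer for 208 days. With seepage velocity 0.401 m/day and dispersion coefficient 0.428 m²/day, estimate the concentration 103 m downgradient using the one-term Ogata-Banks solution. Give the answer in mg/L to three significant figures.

For a continuous step input, C/C₀ ≈ ½·erfc((x−vt)/(2√(Dt))).
vt = 0.401 × 208 = 83.408 m and 2√(Dt) = 2√(0.428 × 208) = 18.87 m.
Argument (x−vt)/(2√(Dt)) = (103 − 83.408)/18.87 = 1.038; ½·erfc(1.038) = 0.07106.
C = 124 × 0.07106 = 8.81 mg/L.

8.81 mg/L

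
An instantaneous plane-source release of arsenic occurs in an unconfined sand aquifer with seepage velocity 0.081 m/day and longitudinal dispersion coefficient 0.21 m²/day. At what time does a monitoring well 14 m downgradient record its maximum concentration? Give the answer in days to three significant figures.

For the 1D instantaneous-source solution, setting ∂C/∂t = 0 at fixed x gives v²t² + 2Dt − x² = 0, so t = (√(D² + v²x²) − D)/v².
√(D² + v²x²) = √(0.21² + 0.081² × 14²) = 1.153; v² = 0.006561.
t = (1.153 − 0.21)/0.006561 = 144 days (vs. the pure-advection estimate x/v = 173 d).

144 days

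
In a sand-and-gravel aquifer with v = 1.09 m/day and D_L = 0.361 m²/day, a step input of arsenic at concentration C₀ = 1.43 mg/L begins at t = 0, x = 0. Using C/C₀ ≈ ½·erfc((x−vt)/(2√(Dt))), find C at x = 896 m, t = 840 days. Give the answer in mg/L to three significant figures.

1.13 mg/L

For a continuous step input, C/C₀ ≈ ½·erfc((x−vt)/(2√(Dt))).
vt = 1.09 × 840 = 915.6 m and 2√(Dt) = 2√(0.361 × 840) = 34.83 m.
Argument (x−vt)/(2√(Dt)) = (896 − 915.6)/34.83 = -0.5627; ½·erfc(-0.5627) = 0.7869.
C = 1.43 × 0.7869 = 1.13 mg/L.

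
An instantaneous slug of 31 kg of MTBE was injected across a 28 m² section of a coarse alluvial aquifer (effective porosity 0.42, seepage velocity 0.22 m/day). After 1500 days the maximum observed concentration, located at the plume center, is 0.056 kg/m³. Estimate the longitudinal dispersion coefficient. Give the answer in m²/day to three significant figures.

0.118 m²/day

At the plume center C_max = M/(n_e·A·√(4πDt)), so D = M²/(4πt·(n_e·A·C_max)²).
n_e·A·C_max = 0.42 × 28 × 0.056 = 0.6586 kg/m.
D = 31²/(4π × 1500 × 0.6586²) = 0.118 m²/day.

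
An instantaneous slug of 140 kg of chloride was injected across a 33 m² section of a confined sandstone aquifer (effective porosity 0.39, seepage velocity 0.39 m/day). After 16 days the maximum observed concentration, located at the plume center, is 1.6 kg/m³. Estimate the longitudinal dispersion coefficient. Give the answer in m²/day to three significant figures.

0.230 m²/day

At the plume center C_max = M/(n_e·A·√(4πDt)), so D = M²/(4πt·(n_e·A·C_max)²).
n_e·A·C_max = 0.39 × 33 × 1.6 = 20.59 kg/m.
D = 140²/(4π × 16 × 20.59²) = 0.230 m²/day.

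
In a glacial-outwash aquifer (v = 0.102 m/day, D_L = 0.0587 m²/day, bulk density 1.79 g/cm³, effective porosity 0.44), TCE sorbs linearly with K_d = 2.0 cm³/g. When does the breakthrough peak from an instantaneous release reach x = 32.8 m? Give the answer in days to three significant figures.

2890 days

Retardation factor R = 1 + ρ_b·K_d/n = 1 + 1.79 × 2.0/0.44 = 9.136.
Sorption retards both mechanisms: v_R = v/R = 0.01116 m/day, D_R = D/R = 0.006425 m²/day.
Peak time from v_R²t² + 2D_R t − x² = 0: t = (√(D_R² + v_R²x²) − D_R)/v_R².
√(D_R² + v_R²x²) = √(0.006425² + 0.01116² × 32.8²) = 0.3661; v_R² = 0.0001245.
t = (0.3661 − 0.006425)/0.0001245 = 2890 days.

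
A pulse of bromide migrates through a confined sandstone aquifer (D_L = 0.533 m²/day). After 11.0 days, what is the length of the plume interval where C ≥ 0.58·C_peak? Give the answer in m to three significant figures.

7.15 m

The plume is Gaussian with σ = √(2Dt) = √(2 × 0.533 × 11.0) = 3.424 m.
C/C_peak = exp(−Δx²/(2σ²)) = 0.58 ⇒ Δx = σ·√(−2 ln 0.58) = 3.424 × 1.044 = 3.575 m.
Width = 2Δx = 7.15 m.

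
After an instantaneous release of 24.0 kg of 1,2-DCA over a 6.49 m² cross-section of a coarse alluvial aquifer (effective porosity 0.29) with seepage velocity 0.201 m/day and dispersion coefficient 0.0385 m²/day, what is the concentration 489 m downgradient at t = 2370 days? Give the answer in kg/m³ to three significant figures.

0.243 kg/m³

For an instantaneous plane source, C(x,t) = M/(n_e·A·√(4πDt)) · exp(−(x−vt)²/(4Dt)), with n_e·A the pore (flow) area.
Plume center vt = 0.201 × 2370 = 476.37 m, so the well at 489 m is 12.63 m downgradient of the peak.
√(4πDt) = 33.86 m, giving peak height M/(n_e·A·√(4πDt)) = 24.0/(0.29 × 6.49 × 33.86) = 0.3766 kg/m³.
(x−vt)²/(4Dt) = (12.63)²/(4 × 0.0385 × 2370) = 0.4371; exp(−0.4371) = 0.6459.
C = 0.3766 × 0.6459 = 0.243 kg/m³.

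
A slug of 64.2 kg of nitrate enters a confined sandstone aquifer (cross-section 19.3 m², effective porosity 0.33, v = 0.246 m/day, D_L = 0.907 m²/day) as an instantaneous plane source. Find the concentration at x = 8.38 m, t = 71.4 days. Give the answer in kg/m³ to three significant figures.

0.255 kg/m³

For an instantaneous plane source, C(x,t) = M/(n_e·A·√(4πDt)) · exp(−(x−vt)²/(4Dt)), with n_e·A the pore (flow) area.
Plume center vt = 0.246 × 71.4 = 17.5644 m, so the well at 8.38 m is 9.1844 m upgradient of the peak.
√(4πDt) = 28.53 m, giving peak height M/(n_e·A·√(4πDt)) = 64.2/(0.33 × 19.3 × 28.53) = 0.3533 kg/m³.
(x−vt)²/(4Dt) = (-9.1844)²/(4 × 0.907 × 71.4) = 0.3256; exp(−0.3256) = 0.7221.
C = 0.3533 × 0.7221 = 0.255 kg/m³.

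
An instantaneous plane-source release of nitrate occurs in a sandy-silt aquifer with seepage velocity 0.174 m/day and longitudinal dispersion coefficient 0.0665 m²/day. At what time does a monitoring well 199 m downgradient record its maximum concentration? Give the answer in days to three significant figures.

For the 1D instantaneous-source solution, setting ∂C/∂t = 0 at fixed x gives v²t² + 2Dt − x² = 0, so t = (√(D² + v²x²) − D)/v².
√(D² + v²x²) = √(0.0665² + 0.174² × 199²) = 34.63; v² = 0.030276.
t = (34.63 − 0.0665)/0.030276 = 1140 days (vs. the pure-advection estimate x/v = 1140 d).

1140 days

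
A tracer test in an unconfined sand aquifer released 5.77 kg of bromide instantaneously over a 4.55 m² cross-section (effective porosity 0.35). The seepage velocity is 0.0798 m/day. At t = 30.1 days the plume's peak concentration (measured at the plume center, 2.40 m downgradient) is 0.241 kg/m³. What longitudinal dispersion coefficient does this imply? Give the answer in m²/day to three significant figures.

0.598 m²/day

At the plume center C_max = M/(n_e·A·√(4πDt)), so D = M²/(4πt·(n_e·A·C_max)²).
n_e·A·C_max = 0.35 × 4.55 × 0.241 = 0.3838 kg/m.
D = 5.77²/(4π × 30.1 × 0.3838²) = 0.598 m²/day.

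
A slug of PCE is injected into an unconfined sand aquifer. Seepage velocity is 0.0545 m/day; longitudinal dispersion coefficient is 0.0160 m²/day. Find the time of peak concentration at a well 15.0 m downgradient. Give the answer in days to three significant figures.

270 days

For the 1D instantaneous-source solution, setting ∂C/∂t = 0 at fixed x gives v²t² + 2Dt − x² = 0, so t = (√(D² + v²x²) − D)/v².
√(D² + v²x²) = √(0.0160² + 0.0545² × 15.0²) = 0.8177; v² = 0.00297025.
t = (0.8177 − 0.0160)/0.00297025 = 270 days (vs. the pure-advection estimate x/v = 275 d).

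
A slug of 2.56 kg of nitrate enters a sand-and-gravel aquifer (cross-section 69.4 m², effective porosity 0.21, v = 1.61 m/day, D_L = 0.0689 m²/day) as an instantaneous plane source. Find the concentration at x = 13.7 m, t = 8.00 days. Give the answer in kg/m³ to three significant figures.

0.0492 kg/m³

For an instantaneous plane source, C(x,t) = M/(n_e·A·√(4πDt)) · exp(−(x−vt)²/(4Dt)), with n_e·A the pore (flow) area.
Plume center vt = 1.61 × 8.00 = 12.88 m, so the well at 13.7 m is 0.82 m downgradient of the peak.
√(4πDt) = 2.632 m, giving peak height M/(n_e·A·√(4πDt)) = 2.56/(0.21 × 69.4 × 2.632) = 0.06674 kg/m³.
(x−vt)²/(4Dt) = (0.82)²/(4 × 0.0689 × 8.00) = 0.3050; exp(−0.3050) = 0.7371.
C = 0.06674 × 0.7371 = 0.0492 kg/m³.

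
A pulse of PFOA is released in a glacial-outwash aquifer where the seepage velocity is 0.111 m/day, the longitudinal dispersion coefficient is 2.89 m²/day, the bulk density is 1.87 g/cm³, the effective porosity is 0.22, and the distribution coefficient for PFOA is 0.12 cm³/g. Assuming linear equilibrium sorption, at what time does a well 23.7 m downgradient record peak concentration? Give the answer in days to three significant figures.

Retardation factor R = 1 + ρ_b·K_d/n = 1 + 1.87 × 0.12/0.22 = 2.020.
Sorption retards both mechanisms: v_R = v/R = 0.05495 m/day, D_R = D/R = 1.431 m²/day.
Peak time from v_R²t² + 2D_R t − x² = 0: t = (√(D_R² + v_R²x²) − D_R)/v_R².
√(D_R² + v_R²x²) = √(1.431² + 0.05495² × 23.7²) = 1.935; v_R² = 0.003020.
t = (1.935 − 1.431)/0.003020 = 167 days.

167 days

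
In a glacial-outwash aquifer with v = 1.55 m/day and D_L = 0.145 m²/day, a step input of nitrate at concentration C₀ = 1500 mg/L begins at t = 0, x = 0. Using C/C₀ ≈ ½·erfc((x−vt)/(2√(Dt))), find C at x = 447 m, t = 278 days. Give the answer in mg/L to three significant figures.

For a continuous step input, C/C₀ ≈ ½·erfc((x−vt)/(2√(Dt))).
vt = 1.55 × 278 = 430.9 m and 2√(Dt) = 2√(0.145 × 278) = 12.70 m.
Argument (x−vt)/(2√(Dt)) = (447 − 430.9)/12.70 = 1.268; ½·erfc(1.268) = 0.03647.
C = 1500 × 0.03647 = 54.7 mg/L.

54.7 mg/L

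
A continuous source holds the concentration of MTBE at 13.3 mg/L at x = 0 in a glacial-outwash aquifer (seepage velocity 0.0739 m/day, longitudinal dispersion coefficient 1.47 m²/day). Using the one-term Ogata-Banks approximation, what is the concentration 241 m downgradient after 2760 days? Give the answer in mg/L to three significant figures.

4.53 mg/L

For a continuous step input, C/C₀ ≈ ½·erfc((x−vt)/(2√(Dt))).
vt = 0.0739 × 2760 = 203.964 m and 2√(Dt) = 2√(1.47 × 2760) = 127.4 m.
Argument (x−vt)/(2√(Dt)) = (241 − 203.964)/127.4 = 0.2907; ½·erfc(0.2907) = 0.3405.
C = 13.3 × 0.3405 = 4.53 mg/L.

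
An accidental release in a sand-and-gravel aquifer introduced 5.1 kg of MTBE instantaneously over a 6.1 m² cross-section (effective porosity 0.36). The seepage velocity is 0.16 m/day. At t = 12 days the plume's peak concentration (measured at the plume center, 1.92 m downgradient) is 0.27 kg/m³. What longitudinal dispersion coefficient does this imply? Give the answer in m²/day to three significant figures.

0.491 m²/day

At the plume center C_max = M/(n_e·A·√(4πDt)), so D = M²/(4πt·(n_e·A·C_max)²).
n_e·A·C_max = 0.36 × 6.1 × 0.27 = 0.5929 kg/m.
D = 5.1²/(4π × 12 × 0.5929²) = 0.491 m²/day.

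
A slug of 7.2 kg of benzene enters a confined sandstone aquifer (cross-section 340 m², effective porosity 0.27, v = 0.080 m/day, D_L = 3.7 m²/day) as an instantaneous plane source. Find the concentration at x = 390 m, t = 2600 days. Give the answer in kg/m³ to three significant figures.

For an instantaneous plane source, C(x,t) = M/(n_e·A·√(4πDt)) · exp(−(x−vt)²/(4Dt)), with n_e·A the pore (flow) area.
Plume center vt = 0.080 × 2600 = 208 m, so the well at 390 m is 182 m downgradient of the peak.
√(4πDt) = 347.7 m, giving peak height M/(n_e·A·√(4πDt)) = 7.2/(0.27 × 340 × 347.7) = 0.0002256 kg/m³.
(x−vt)²/(4Dt) = (182)²/(4 × 3.7 × 2600) = 0.8608; exp(−0.8608) = 0.4228.
C = 0.0002256 × 0.4228 = 9.54e-05 kg/m³.

9.54e-05 kg/m³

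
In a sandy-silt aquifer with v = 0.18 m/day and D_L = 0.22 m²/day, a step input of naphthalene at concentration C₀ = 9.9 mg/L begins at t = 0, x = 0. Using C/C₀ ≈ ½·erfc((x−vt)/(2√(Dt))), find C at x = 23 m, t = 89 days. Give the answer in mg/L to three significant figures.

1.31 mg/L

For a continuous step input, C/C₀ ≈ ½·erfc((x−vt)/(2√(Dt))).
vt = 0.18 × 89 = 16.02 m and 2√(Dt) = 2√(0.22 × 89) = 8.850 m.
Argument (x−vt)/(2√(Dt)) = (23 − 16.02)/8.850 = 0.7887; ½·erfc(0.7887) = 0.1323.
C = 9.9 × 0.1323 = 1.31 mg/L.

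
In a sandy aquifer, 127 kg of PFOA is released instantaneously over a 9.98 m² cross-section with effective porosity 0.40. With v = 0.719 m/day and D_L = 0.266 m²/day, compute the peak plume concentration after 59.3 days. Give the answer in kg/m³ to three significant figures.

2.26 kg/m³

The peak of an instantaneous 1D plume sits at x = vt; there the Gaussian factor is 1 and C_max = M/(n_e·A·√(4πDt)), where n_e·A is the pore area the mass is dissolved in.
√(4πDt) = √(4π × 0.266 × 59.3) = 14.08 m, so C_max = 127/(0.40 × 9.98 × 14.08) = 2.26 kg/m³.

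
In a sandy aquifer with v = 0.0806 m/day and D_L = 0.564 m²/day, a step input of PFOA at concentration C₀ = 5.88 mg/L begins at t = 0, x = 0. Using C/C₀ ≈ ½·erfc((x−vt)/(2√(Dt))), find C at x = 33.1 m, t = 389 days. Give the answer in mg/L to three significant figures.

2.74 mg/L

For a continuous step input, C/C₀ ≈ ½·erfc((x−vt)/(2√(Dt))).
vt = 0.0806 × 389 = 31.3534 m and 2√(Dt) = 2√(0.564 × 389) = 29.62 m.
Argument (x−vt)/(2√(Dt)) = (33.1 − 31.3534)/29.62 = 0.05897; ½·erfc(0.05897) = 0.4668.
C = 5.88 × 0.4668 = 2.74 mg/L.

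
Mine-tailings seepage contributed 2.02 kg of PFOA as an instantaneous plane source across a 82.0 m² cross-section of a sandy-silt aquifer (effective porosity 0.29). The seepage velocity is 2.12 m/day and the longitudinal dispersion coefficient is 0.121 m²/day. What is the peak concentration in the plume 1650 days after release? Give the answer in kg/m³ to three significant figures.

0.00170 kg/m³

The peak of an instantaneous 1D plume sits at x = vt; there the Gaussian factor is 1 and C_max = M/(n_e·A·√(4πDt)), where n_e·A is the pore area the mass is dissolved in.
√(4πDt) = √(4π × 0.121 × 1650) = 50.09 m, so C_max = 2.02/(0.29 × 82.0 × 50.09) = 0.00170 kg/m³.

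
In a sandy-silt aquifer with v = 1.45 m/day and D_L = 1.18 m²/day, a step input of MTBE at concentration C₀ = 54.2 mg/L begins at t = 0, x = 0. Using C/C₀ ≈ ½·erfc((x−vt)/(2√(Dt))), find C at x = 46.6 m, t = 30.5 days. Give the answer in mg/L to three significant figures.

For a continuous step input, C/C₀ ≈ ½·erfc((x−vt)/(2√(Dt))).
vt = 1.45 × 30.5 = 44.225 m and 2√(Dt) = 2√(1.18 × 30.5) = 12.00 m.
Argument (x−vt)/(2√(Dt)) = (46.6 − 44.225)/12.00 = 0.1979; ½·erfc(0.1979) = 0.3898.
C = 54.2 × 0.3898 = 21.1 mg/L.

21.1 mg/L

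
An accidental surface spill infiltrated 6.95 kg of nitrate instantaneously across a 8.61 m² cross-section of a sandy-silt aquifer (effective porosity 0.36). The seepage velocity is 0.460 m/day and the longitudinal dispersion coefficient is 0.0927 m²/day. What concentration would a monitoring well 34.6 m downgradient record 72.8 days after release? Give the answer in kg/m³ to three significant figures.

0.233 kg/m³

For an instantaneous plane source, C(x,t) = M/(n_e·A·√(4πDt)) · exp(−(x−vt)²/(4Dt)), with n_e·A the pore (flow) area.
Plume center vt = 0.460 × 72.8 = 33.488 m, so the well at 34.6 m is 1.112 m downgradient of the peak.
√(4πDt) = 9.209 m, giving peak height M/(n_e·A·√(4πDt)) = 6.95/(0.36 × 8.61 × 9.209) = 0.2435 kg/m³.
(x−vt)²/(4Dt) = (1.112)²/(4 × 0.0927 × 72.8) = 0.04581; exp(−0.04581) = 0.9552.
C = 0.2435 × 0.9552 = 0.233 kg/m³.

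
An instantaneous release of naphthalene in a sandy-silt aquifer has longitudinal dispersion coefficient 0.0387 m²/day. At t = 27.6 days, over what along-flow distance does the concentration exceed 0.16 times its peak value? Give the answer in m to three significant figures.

5.60 m

The plume is Gaussian with σ = √(2Dt) = √(2 × 0.0387 × 27.6) = 1.462 m.
C/C_peak = exp(−Δx²/(2σ²)) = 0.16 ⇒ Δx = σ·√(−2 ln 0.16) = 1.462 × 1.914 = 2.798 m.
Width = 2Δx = 5.60 m.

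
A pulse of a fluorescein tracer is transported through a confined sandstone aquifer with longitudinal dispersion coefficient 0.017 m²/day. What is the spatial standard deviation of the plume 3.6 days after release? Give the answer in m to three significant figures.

Dispersive spreading gives a Gaussian with σ² = 2Dt; advection only shifts the center.
σ = √(2 × 0.017 × 3.6) = 0.350 m.

0.350 m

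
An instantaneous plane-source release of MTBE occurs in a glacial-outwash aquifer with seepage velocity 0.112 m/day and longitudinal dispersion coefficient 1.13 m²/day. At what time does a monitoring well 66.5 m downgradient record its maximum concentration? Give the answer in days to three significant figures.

510 days

For the 1D instantaneous-source solution, setting ∂C/∂t = 0 at fixed x gives v²t² + 2Dt − x² = 0, so t = (√(D² + v²x²) − D)/v².
√(D² + v²x²) = √(1.13² + 0.112² × 66.5²) = 7.533; v² = 0.012544.
t = (7.533 − 1.13)/0.012544 = 510 days (vs. the pure-advection estimate x/v = 594 d).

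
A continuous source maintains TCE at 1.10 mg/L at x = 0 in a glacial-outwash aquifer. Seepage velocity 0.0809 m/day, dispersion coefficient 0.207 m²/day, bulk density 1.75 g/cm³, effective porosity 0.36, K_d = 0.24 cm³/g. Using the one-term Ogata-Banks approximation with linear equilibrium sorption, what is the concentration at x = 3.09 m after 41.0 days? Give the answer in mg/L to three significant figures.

Retardation factor R = 1 + ρ_b·K_d/n = 1 + 1.75 × 0.24/0.36 = 2.167.
Sorption retards both mechanisms: v_R = v/R = 0.03733 m/day, D_R = D/R = 0.09552 m²/day.
v_R·t = 0.03733 × 41.0 = 1.53053 m; 2√(D_R t) = 3.958 m; argument = (3.09 − 1.53053)/3.958 = 0.3940.
C = C₀ × ½·erfc(0.3940) = 1.10 × 0.2887 = 0.318 mg/L.

0.318 mg/L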